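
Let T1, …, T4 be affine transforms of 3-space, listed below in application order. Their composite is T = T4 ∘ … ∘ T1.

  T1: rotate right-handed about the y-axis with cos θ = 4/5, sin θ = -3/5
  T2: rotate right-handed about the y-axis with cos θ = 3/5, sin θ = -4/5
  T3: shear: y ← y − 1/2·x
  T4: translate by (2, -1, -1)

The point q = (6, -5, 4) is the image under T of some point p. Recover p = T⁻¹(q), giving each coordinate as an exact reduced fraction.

p = (5, -2, -4)

T1 = [4/5 0 -3/5 0; 0 1 0 0; 3/5 0 4/5 0; 0 0 0 1]
T2·T1 = [0 0 -1 0; 0 1 0 0; 1 0 0 0; 0 0 0 1]
T3·…·T1 = [0 0 -1 0; 0 1 1/2 0; 1 0 0 0; 0 0 0 1]
T4·…·T1 = [0 0 -1 2; 0 1 1/2 -1; 1 0 0 -1; 0 0 0 1]
det M = 1; M⁻¹ = [0 0 1 1; 1/2 1 0 0; -1 0 0 2; 0 0 0 1]
M⁻¹ · (6, -5, 4)ᵀ = (5, -2, -4)ᵀ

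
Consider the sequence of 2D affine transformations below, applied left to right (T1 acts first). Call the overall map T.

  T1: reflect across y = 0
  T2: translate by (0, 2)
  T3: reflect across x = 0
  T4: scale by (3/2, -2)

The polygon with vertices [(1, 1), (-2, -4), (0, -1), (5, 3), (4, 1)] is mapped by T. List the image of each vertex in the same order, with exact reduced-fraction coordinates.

image vertices: (-3/2, -2), (3, -12), (0, -6), (-15/2, 2), (-6, -2)

T1 reflect across y = 0: (1, 1) → (1, -1); (-2, -4) → (-2, 4); (0, -1) → (0, 1); (5, 3) → (5, -3); (4, 1) → (4, -1)
T2 translate by (0, 2): (1, -1) → (1, 1); (-2, 4) → (-2, 6); (0, 1) → (0, 3); (5, -3) → (5, -1); (4, -1) → (4, 1)
T3 reflect across x = 0: (1, 1) → (-1, 1); (-2, 6) → (2, 6); (0, 3) → (0, 3); (5, -1) → (-5, -1); (4, 1) → (-4, 1)
T4 scale by (3/2, -2): (-1, 1) → (-3/2, -2); (2, 6) → (3, -12); (0, 3) → (0, -6); (-5, -1) → (-15/2, 2); (-4, 1) → (-6, -2)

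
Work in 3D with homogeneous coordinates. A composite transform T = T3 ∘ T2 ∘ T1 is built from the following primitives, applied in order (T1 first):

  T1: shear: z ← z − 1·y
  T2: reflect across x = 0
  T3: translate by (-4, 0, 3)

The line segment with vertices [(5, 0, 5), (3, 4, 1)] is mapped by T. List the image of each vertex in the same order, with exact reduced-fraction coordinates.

image vertices: (-9, 0, 8), (-7, 4, 0)

T1 shear: z ← z − 1·y: (5, 0, 5) → (5, 0, 5); (3, 4, 1) → (3, 4, -3)
T2 reflect across x = 0: (5, 0, 5) → (-5, 0, 5); (3, 4, -3) → (-3, 4, -3)
T3 translate by (-4, 0, 3): (-5, 0, 5) → (-9, 0, 8); (-3, 4, -3) → (-7, 4, 0)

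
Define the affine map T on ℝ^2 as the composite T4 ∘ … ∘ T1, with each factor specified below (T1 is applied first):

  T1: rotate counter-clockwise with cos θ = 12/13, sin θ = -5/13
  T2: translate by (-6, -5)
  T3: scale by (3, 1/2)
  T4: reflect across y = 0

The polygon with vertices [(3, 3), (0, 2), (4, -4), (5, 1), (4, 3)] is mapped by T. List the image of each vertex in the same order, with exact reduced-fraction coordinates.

image vertices: (-81/13, 22/13), (-204/13, 41/26), (-150/13, 133/26), (-3, 3), (-45/13, 49/26)

T1 rotate counter-clockwise with cos θ = 12/13, sin θ = -5/13: (3, 3) → (51/13, 21/13); (0, 2) → (10/13, 24/13); (4, -4) → (28/13, -68/13); (5, 1) → (5, -1); (4, 3) → (63/13, 16/13)
T2 translate by (-6, -5): (51/13, 21/13) → (-27/13, -44/13); (10/13, 24/13) → (-68/13, -41/13); (28/13, -68/13) → (-50/13, -133/13); (5, -1) → (-1, -6); (63/13, 16/13) → (-15/13, -49/13)
T3 scale by (3, 1/2): (-27/13, -44/13) → (-81/13, -22/13); (-68/13, -41/13) → (-204/13, -41/26); (-50/13, -133/13) → (-150/13, -133/26); (-1, -6) → (-3, -3); (-15/13, -49/13) → (-45/13, -49/26)
T4 reflect across y = 0: (-81/13, -22/13) → (-81/13, 22/13); (-204/13, -41/26) → (-204/13, 41/26); (-150/13, -133/26) → (-150/13, 133/26); (-3, -3) → (-3, 3); (-45/13, -49/26) → (-45/13, 49/26)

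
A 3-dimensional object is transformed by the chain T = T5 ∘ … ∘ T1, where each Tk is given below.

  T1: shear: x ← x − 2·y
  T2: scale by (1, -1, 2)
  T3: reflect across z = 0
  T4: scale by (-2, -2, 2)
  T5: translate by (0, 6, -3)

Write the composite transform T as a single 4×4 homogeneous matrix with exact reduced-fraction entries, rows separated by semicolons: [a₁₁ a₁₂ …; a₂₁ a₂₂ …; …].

T1 = [1 -2 0 0; 0 1 0 0; 0 0 1 0; 0 0 0 1]
T2·T1 = [1 -2 0 0; 0 -1 0 0; 0 0 2 0; 0 0 0 1]
T3·…·T1 = [1 -2 0 0; 0 -1 0 0; 0 0 -2 0; 0 0 0 1]
T4·…·T1 = [-2 4 0 0; 0 2 0 0; 0 0 -4 0; 0 0 0 1]
T5·…·T1 = [-2 4 0 0; 0 2 0 6; 0 0 -4 -3; 0 0 0 1]

T = [-2 4 0 0; 0 2 0 6; 0 0 -4 -3; 0 0 0 1]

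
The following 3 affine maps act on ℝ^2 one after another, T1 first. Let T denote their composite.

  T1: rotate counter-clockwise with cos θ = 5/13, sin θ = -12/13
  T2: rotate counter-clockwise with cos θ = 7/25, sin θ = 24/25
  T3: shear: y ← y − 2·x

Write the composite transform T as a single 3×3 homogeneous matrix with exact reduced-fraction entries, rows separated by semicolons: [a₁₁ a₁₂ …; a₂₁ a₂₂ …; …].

T1 = [5/13 12/13 0; -12/13 5/13 0; 0 0 1]
T2·T1 = [323/325 -36/325 0; 36/325 323/325 0; 0 0 1]
T3·…·T1 = [323/325 -36/325 0; -122/65 79/65 0; 0 0 1]

T = [323/325 -36/325 0; -122/65 79/65 0; 0 0 1]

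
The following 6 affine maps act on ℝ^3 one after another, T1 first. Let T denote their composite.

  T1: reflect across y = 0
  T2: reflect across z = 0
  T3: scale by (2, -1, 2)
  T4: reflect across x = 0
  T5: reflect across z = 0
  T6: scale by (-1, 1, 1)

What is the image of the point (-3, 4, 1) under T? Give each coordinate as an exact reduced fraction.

T(p) = (-6, 4, 2)

T1 reflect across y = 0: (-3, 4, 1) → (-3, -4, 1)
T2 reflect across z = 0: (-3, -4, 1) → (-3, -4, -1)
T3 scale by (2, -1, 2): (-3, -4, -1) → (-6, 4, -2)
T4 reflect across x = 0: (-6, 4, -2) → (6, 4, -2)
T5 reflect across z = 0: (6, 4, -2) → (6, 4, 2)
T6 scale by (-1, 1, 1): (6, 4, 2) → (-6, 4, 2)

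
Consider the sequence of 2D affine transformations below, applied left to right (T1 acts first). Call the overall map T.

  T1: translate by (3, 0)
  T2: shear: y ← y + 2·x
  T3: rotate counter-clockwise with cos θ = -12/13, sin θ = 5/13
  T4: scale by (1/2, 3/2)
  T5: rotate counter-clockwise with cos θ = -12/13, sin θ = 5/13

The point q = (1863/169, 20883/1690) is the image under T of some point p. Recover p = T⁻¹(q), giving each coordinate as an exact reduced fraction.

p = (3, 9/5)

T1 = [1 0 3; 0 1 0; 0 0 1]
T2·T1 = [1 0 3; 2 1 6; 0 0 1]
T3·…·T1 = [-22/13 -5/13 -66/13; -19/13 -12/13 -57/13; 0 0 1]
T4·…·T1 = [-11/13 -5/26 -33/13; -57/26 -18/13 -171/26; 0 0 1]
T5·…·T1 = [549/338 120/169 1647/338; 287/169 407/338 861/169; 0 0 1]
det M = 3/4; M⁻¹ = [814/507 -160/169 -3; -1148/507 366/169 0; 0 0 1]
M⁻¹ · (1863/169, 20883/1690)ᵀ = (3, 9/5)ᵀ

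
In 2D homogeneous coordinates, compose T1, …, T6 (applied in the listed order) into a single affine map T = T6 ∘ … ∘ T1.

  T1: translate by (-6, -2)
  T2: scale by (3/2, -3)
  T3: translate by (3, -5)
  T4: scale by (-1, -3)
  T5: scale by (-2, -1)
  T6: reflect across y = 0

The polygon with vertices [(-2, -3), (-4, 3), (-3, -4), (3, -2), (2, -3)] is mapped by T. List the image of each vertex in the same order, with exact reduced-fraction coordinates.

T1 translate by (-6, -2): (-2, -3) → (-8, -5); (-4, 3) → (-10, 1); (-3, -4) → (-9, -6); (3, -2) → (-3, -4); (2, -3) → (-4, -5)
T2 scale by (3/2, -3): (-8, -5) → (-12, 15); (-10, 1) → (-15, -3); (-9, -6) → (-27/2, 18); (-3, -4) → (-9/2, 12); (-4, -5) → (-6, 15)
T3 translate by (3, -5): (-12, 15) → (-9, 10); (-15, -3) → (-12, -8); (-27/2, 18) → (-21/2, 13); (-9/2, 12) → (-3/2, 7); (-6, 15) → (-3, 10)
T4 scale by (-1, -3): (-9, 10) → (9, -30); (-12, -8) → (12, 24); (-21/2, 13) → (21/2, -39); (-3/2, 7) → (3/2, -21); (-3, 10) → (3, -30)
T5 scale by (-2, -1): (9, -30) → (-18, 30); (12, 24) → (-24, -24); (21/2, -39) → (-21, 39); (3/2, -21) → (-3, 21); (3, -30) → (-6, 30)
T6 reflect across y = 0: (-18, 30) → (-18, -30); (-24, -24) → (-24, 24); (-21, 39) → (-21, -39); (-3, 21) → (-3, -21); (-6, 30) → (-6, -30)

image vertices: (-18, -30), (-24, 24), (-21, -39), (-3, -21), (-6, -30)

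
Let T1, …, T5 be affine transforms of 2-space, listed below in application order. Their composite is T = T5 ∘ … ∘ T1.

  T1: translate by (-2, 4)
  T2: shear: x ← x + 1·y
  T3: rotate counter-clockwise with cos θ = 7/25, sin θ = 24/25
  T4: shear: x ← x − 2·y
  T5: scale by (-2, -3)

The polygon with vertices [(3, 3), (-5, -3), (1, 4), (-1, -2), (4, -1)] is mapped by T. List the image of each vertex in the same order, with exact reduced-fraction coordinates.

image vertices: (1188/25, -723/25), (-416/25, 411/25), (1182/25, -672/25), (14/5, 6/5), (638/25, -423/25)

T1 translate by (-2, 4): (3, 3) → (1, 7); (-5, -3) → (-7, 1); (1, 4) → (-1, 8); (-1, -2) → (-3, 2); (4, -1) → (2, 3)
T2 shear: x ← x + 1·y: (1, 7) → (8, 7); (-7, 1) → (-6, 1); (-1, 8) → (7, 8); (-3, 2) → (-1, 2); (2, 3) → (5, 3)
T3 rotate counter-clockwise with cos θ = 7/25, sin θ = 24/25: (8, 7) → (-112/25, 241/25); (-6, 1) → (-66/25, -137/25); (7, 8) → (-143/25, 224/25); (-1, 2) → (-11/5, -2/5); (5, 3) → (-37/25, 141/25)
T4 shear: x ← x − 2·y: (-112/25, 241/25) → (-594/25, 241/25); (-66/25, -137/25) → (208/25, -137/25); (-143/25, 224/25) → (-591/25, 224/25); (-11/5, -2/5) → (-7/5, -2/5); (-37/25, 141/25) → (-319/25, 141/25)
T5 scale by (-2, -3): (-594/25, 241/25) → (1188/25, -723/25); (208/25, -137/25) → (-416/25, 411/25); (-591/25, 224/25) → (1182/25, -672/25); (-7/5, -2/5) → (14/5, 6/5); (-319/25, 141/25) → (638/25, -423/25)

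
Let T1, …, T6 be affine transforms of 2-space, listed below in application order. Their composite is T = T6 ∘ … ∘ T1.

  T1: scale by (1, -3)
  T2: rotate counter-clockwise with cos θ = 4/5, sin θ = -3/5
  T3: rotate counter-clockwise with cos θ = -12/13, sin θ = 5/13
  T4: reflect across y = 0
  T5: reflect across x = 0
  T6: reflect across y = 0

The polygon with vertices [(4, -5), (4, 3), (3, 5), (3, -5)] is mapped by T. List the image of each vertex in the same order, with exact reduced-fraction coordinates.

image vertices: (972/65, -271/65), (-372/65, 521/65), (-57/5, 51/5), (939/65, -327/65)

T1 scale by (1, -3): (4, -5) → (4, 15); (4, 3) → (4, -9); (3, 5) → (3, -15); (3, -5) → (3, 15)
T2 rotate counter-clockwise with cos θ = 4/5, sin θ = -3/5: (4, 15) → (61/5, 48/5); (4, -9) → (-11/5, -48/5); (3, -15) → (-33/5, -69/5); (3, 15) → (57/5, 51/5)
T3 rotate counter-clockwise with cos θ = -12/13, sin θ = 5/13: (61/5, 48/5) → (-972/65, -271/65); (-11/5, -48/5) → (372/65, 521/65); (-33/5, -69/5) → (57/5, 51/5); (57/5, 51/5) → (-939/65, -327/65)
T4 reflect across y = 0: (-972/65, -271/65) → (-972/65, 271/65); (372/65, 521/65) → (372/65, -521/65); (57/5, 51/5) → (57/5, -51/5); (-939/65, -327/65) → (-939/65, 327/65)
T5 reflect across x = 0: (-972/65, 271/65) → (972/65, 271/65); (372/65, -521/65) → (-372/65, -521/65); (57/5, -51/5) → (-57/5, -51/5); (-939/65, 327/65) → (939/65, 327/65)
T6 reflect across y = 0: (972/65, 271/65) → (972/65, -271/65); (-372/65, -521/65) → (-372/65, 521/65); (-57/5, -51/5) → (-57/5, 51/5); (939/65, 327/65) → (939/65, -327/65)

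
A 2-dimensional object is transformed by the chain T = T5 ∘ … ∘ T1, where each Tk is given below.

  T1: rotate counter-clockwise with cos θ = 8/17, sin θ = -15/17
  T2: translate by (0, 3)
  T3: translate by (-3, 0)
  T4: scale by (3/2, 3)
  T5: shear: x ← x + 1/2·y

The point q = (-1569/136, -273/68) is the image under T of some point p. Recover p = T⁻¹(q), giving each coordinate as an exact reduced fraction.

T1 = [8/17 15/17 0; -15/17 8/17 0; 0 0 1]
T2·T1 = [8/17 15/17 0; -15/17 8/17 3; 0 0 1]
T3·…·T1 = [8/17 15/17 -3; -15/17 8/17 3; 0 0 1]
T4·…·T1 = [12/17 45/34 -9/2; -45/17 24/17 9; 0 0 1]
T5·…·T1 = [-21/34 69/34 0; -45/17 24/17 9; 0 0 1]
det M = 9/2; M⁻¹ = [16/51 -23/51 69/17; 10/17 -7/51 21/17; 0 0 1]
M⁻¹ · (-1569/136, -273/68)ᵀ = (9/4, -5)ᵀ

p = (9/4, -5)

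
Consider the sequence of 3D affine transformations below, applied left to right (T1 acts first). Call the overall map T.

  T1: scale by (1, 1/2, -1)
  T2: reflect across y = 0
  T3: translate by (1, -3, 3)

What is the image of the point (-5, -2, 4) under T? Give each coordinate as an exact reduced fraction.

T1 scale by (1, 1/2, -1): (-5, -2, 4) → (-5, -1, -4)
T2 reflect across y = 0: (-5, -1, -4) → (-5, 1, -4)
T3 translate by (1, -3, 3): (-5, 1, -4) → (-4, -2, -1)

T(p) = (-4, -2, -1)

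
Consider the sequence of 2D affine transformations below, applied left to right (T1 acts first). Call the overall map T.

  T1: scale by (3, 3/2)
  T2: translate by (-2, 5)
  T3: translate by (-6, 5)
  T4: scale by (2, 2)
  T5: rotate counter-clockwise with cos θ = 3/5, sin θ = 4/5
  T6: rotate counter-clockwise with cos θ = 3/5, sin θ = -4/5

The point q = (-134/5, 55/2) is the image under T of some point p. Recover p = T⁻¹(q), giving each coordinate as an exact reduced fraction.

p = (-9/5, 5/2)

T1 = [3 0 0; 0 3/2 0; 0 0 1]
T2·T1 = [3 0 -2; 0 3/2 5; 0 0 1]
T3·…·T1 = [3 0 -8; 0 3/2 10; 0 0 1]
T4·…·T1 = [6 0 -16; 0 3 20; 0 0 1]
T5·…·T1 = [18/5 -12/5 -128/5; 24/5 9/5 -4/5; 0 0 1]
T6·…·T1 = [6 0 -16; 0 3 20; 0 0 1]
det M = 18; M⁻¹ = [1/6 0 8/3; 0 1/3 -20/3; 0 0 1]
M⁻¹ · (-134/5, 55/2)ᵀ = (-9/5, 5/2)ᵀ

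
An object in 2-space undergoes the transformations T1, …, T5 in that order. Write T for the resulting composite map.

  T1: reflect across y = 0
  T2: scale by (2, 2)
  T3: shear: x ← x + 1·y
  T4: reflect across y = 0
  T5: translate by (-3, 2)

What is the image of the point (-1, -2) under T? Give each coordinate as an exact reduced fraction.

T(p) = (-1, -2)

T1 reflect across y = 0: (-1, -2) → (-1, 2)
T2 scale by (2, 2): (-1, 2) → (-2, 4)
T3 shear: x ← x + 1·y: (-2, 4) → (2, 4)
T4 reflect across y = 0: (2, 4) → (2, -4)
T5 translate by (-3, 2): (2, -4) → (-1, -2)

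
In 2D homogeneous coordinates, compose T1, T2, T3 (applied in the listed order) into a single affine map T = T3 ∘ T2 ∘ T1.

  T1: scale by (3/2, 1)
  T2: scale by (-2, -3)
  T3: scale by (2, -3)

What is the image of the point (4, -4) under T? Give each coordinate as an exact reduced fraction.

T1 scale by (3/2, 1): (4, -4) → (6, -4)
T2 scale by (-2, -3): (6, -4) → (-12, 12)
T3 scale by (2, -3): (-12, 12) → (-24, -36)

T(p) = (-24, -36)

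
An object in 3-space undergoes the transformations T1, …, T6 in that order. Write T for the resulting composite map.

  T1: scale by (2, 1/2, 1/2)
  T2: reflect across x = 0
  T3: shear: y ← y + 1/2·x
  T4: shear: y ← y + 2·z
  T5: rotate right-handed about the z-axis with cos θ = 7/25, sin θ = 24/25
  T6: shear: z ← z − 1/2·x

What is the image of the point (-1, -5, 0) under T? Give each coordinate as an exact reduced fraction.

T(p) = (2, 3/2, -1)

T1 scale by (2, 1/2, 1/2): (-1, -5, 0) → (-2, -5/2, 0)
T2 reflect across x = 0: (-2, -5/2, 0) → (2, -5/2, 0)
T3 shear: y ← y + 1/2·x: (2, -5/2, 0) → (2, -3/2, 0)
T4 shear: y ← y + 2·z: (2, -3/2, 0) → (2, -3/2, 0)
T5 rotate right-handed about the z-axis with cos θ = 7/25, sin θ = 24/25: (2, -3/2, 0) → (2, 3/2, 0)
T6 shear: z ← z − 1/2·x: (2, 3/2, 0) → (2, 3/2, -1)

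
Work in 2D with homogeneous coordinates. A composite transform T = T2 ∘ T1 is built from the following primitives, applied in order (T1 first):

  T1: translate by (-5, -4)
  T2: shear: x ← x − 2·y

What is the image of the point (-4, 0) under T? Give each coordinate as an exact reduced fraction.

T1 translate by (-5, -4): (-4, 0) → (-9, -4)
T2 shear: x ← x − 2·y: (-9, -4) → (-1, -4)

T(p) = (-1, -4)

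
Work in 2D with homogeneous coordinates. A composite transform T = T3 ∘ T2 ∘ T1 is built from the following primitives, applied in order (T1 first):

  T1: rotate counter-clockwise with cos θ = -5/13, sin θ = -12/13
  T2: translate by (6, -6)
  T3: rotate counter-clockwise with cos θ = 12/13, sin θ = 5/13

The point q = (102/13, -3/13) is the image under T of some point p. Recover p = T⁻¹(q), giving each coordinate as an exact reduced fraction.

p = (-3, 0)

T1 = [-5/13 12/13 0; -12/13 -5/13 0; 0 0 1]
T2·T1 = [-5/13 12/13 6; -12/13 -5/13 -6; 0 0 1]
T3·…·T1 = [0 1 102/13; -1 0 -42/13; 0 0 1]
det M = 1; M⁻¹ = [0 -1 -42/13; 1 0 -102/13; 0 0 1]
M⁻¹ · (102/13, -3/13)ᵀ = (-3, 0)ᵀ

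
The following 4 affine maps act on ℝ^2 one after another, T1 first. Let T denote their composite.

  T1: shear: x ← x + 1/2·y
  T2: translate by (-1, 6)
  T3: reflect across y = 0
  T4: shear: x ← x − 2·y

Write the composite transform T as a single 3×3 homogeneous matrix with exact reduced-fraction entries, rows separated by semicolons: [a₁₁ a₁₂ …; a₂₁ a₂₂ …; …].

T = [1 5/2 11; 0 -1 -6; 0 0 1]

T1 = [1 1/2 0; 0 1 0; 0 0 1]
T2·T1 = [1 1/2 -1; 0 1 6; 0 0 1]
T3·…·T1 = [1 1/2 -1; 0 -1 -6; 0 0 1]
T4·…·T1 = [1 5/2 11; 0 -1 -6; 0 0 1]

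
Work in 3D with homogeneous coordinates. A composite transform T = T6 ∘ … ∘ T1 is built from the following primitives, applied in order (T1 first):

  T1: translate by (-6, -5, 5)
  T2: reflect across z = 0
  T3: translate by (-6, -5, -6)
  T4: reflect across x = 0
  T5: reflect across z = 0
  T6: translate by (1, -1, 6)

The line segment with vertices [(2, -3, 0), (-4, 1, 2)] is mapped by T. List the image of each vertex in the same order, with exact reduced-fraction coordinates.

T1 translate by (-6, -5, 5): (2, -3, 0) → (-4, -8, 5); (-4, 1, 2) → (-10, -4, 7)
T2 reflect across z = 0: (-4, -8, 5) → (-4, -8, -5); (-10, -4, 7) → (-10, -4, -7)
T3 translate by (-6, -5, -6): (-4, -8, -5) → (-10, -13, -11); (-10, -4, -7) → (-16, -9, -13)
T4 reflect across x = 0: (-10, -13, -11) → (10, -13, -11); (-16, -9, -13) → (16, -9, -13)
T5 reflect across z = 0: (10, -13, -11) → (10, -13, 11); (16, -9, -13) → (16, -9, 13)
T6 translate by (1, -1, 6): (10, -13, 11) → (11, -14, 17); (16, -9, 13) → (17, -10, 19)

image vertices: (11, -14, 17), (17, -10, 19)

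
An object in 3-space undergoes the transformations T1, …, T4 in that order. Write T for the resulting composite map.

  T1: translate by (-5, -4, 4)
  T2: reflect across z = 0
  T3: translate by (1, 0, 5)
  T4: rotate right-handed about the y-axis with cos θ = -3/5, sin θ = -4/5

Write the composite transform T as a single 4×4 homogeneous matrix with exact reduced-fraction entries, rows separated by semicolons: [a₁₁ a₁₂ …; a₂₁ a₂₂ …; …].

T1 = [1 0 0 -5; 0 1 0 -4; 0 0 1 4; 0 0 0 1]
T2·T1 = [1 0 0 -5; 0 1 0 -4; 0 0 -1 -4; 0 0 0 1]
T3·…·T1 = [1 0 0 -4; 0 1 0 -4; 0 0 -1 1; 0 0 0 1]
T4·…·T1 = [-3/5 0 4/5 8/5; 0 1 0 -4; 4/5 0 3/5 -19/5; 0 0 0 1]

T = [-3/5 0 4/5 8/5; 0 1 0 -4; 4/5 0 3/5 -19/5; 0 0 0 1]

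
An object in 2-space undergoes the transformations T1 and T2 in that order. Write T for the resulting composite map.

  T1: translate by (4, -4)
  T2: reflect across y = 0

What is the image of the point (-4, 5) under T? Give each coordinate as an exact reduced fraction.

T1 translate by (4, -4): (-4, 5) → (0, 1)
T2 reflect across y = 0: (0, 1) → (0, -1)

T(p) = (0, -1)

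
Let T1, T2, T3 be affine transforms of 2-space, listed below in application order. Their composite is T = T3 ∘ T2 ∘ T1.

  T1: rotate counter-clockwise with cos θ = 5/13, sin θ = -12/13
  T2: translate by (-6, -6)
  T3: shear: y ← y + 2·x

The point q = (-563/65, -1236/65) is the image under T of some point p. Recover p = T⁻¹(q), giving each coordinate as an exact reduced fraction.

p = (-5, -4/5)

T1 = [5/13 12/13 0; -12/13 5/13 0; 0 0 1]
T2·T1 = [5/13 12/13 -6; -12/13 5/13 -6; 0 0 1]
T3·…·T1 = [5/13 12/13 -6; -2/13 29/13 -18; 0 0 1]
det M = 1; M⁻¹ = [29/13 -12/13 -42/13; 2/13 5/13 102/13; 0 0 1]
M⁻¹ · (-563/65, -1236/65)ᵀ = (-5, -4/5)ᵀ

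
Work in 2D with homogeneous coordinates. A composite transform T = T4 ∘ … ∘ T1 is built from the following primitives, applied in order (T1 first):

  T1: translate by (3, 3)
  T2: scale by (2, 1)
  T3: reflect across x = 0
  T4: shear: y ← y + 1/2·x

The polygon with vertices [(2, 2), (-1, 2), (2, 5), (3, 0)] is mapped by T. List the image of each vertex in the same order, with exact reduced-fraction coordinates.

image vertices: (-10, 0), (-4, 3), (-10, 3), (-12, -3)

T1 translate by (3, 3): (2, 2) → (5, 5); (-1, 2) → (2, 5); (2, 5) → (5, 8); (3, 0) → (6, 3)
T2 scale by (2, 1): (5, 5) → (10, 5); (2, 5) → (4, 5); (5, 8) → (10, 8); (6, 3) → (12, 3)
T3 reflect across x = 0: (10, 5) → (-10, 5); (4, 5) → (-4, 5); (10, 8) → (-10, 8); (12, 3) → (-12, 3)
T4 shear: y ← y + 1/2·x: (-10, 5) → (-10, 0); (-4, 5) → (-4, 3); (-10, 8) → (-10, 3); (-12, 3) → (-12, -3)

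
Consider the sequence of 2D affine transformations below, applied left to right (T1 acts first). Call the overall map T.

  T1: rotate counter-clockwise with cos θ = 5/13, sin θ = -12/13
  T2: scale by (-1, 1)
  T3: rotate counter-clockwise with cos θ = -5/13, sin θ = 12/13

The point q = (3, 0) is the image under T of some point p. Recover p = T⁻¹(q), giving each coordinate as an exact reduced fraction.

p = (3, 0)

T1 = [5/13 12/13 0; -12/13 5/13 0; 0 0 1]
T2·T1 = [-5/13 -12/13 0; -12/13 5/13 0; 0 0 1]
T3·…·T1 = [1 0 0; 0 -1 0; 0 0 1]
det M = -1; M⁻¹ = [1 0 0; 0 -1 0; 0 0 1]
M⁻¹ · (3, 0)ᵀ = (3, 0)ᵀ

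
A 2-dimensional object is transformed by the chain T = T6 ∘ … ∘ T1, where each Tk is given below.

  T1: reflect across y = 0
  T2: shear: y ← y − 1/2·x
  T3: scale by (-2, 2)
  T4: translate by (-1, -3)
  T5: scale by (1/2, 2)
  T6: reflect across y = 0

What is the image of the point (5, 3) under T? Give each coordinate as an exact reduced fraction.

T1 reflect across y = 0: (5, 3) → (5, -3)
T2 shear: y ← y − 1/2·x: (5, -3) → (5, -11/2)
T3 scale by (-2, 2): (5, -11/2) → (-10, -11)
T4 translate by (-1, -3): (-10, -11) → (-11, -14)
T5 scale by (1/2, 2): (-11, -14) → (-11/2, -28)
T6 reflect across y = 0: (-11/2, -28) → (-11/2, 28)

T(p) = (-11/2, 28)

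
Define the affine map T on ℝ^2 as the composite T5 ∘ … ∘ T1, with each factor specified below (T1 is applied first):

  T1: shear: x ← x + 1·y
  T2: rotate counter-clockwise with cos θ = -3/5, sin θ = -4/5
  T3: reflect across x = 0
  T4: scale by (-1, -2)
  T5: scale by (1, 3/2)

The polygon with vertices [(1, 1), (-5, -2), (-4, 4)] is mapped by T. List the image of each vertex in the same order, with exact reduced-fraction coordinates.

image vertices: (-2/5, 33/5), (13/5, -102/5), (16/5, 36/5)

T1 shear: x ← x + 1·y: (1, 1) → (2, 1); (-5, -2) → (-7, -2); (-4, 4) → (0, 4)
T2 rotate counter-clockwise with cos θ = -3/5, sin θ = -4/5: (2, 1) → (-2/5, -11/5); (-7, -2) → (13/5, 34/5); (0, 4) → (16/5, -12/5)
T3 reflect across x = 0: (-2/5, -11/5) → (2/5, -11/5); (13/5, 34/5) → (-13/5, 34/5); (16/5, -12/5) → (-16/5, -12/5)
T4 scale by (-1, -2): (2/5, -11/5) → (-2/5, 22/5); (-13/5, 34/5) → (13/5, -68/5); (-16/5, -12/5) → (16/5, 24/5)
T5 scale by (1, 3/2): (-2/5, 22/5) → (-2/5, 33/5); (13/5, -68/5) → (13/5, -102/5); (16/5, 24/5) → (16/5, 36/5)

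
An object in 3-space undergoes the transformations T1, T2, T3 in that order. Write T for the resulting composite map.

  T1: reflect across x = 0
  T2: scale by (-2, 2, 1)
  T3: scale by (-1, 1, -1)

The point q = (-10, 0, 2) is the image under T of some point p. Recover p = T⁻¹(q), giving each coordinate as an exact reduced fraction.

T1 = [-1 0 0 0; 0 1 0 0; 0 0 1 0; 0 0 0 1]
T2·T1 = [2 0 0 0; 0 2 0 0; 0 0 1 0; 0 0 0 1]
T3·…·T1 = [-2 0 0 0; 0 2 0 0; 0 0 -1 0; 0 0 0 1]
det M = 4; M⁻¹ = [-1/2 0 0 0; 0 1/2 0 0; 0 0 -1 0; 0 0 0 1]
M⁻¹ · (-10, 0, 2)ᵀ = (5, 0, -2)ᵀ

p = (5, 0, -2)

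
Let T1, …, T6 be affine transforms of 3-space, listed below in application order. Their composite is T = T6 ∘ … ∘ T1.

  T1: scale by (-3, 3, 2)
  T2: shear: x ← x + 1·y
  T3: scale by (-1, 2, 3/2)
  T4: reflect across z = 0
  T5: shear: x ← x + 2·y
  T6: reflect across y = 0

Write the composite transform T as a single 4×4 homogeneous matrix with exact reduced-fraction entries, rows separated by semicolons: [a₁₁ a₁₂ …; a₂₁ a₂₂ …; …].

T1 = [-3 0 0 0; 0 3 0 0; 0 0 2 0; 0 0 0 1]
T2·T1 = [-3 3 0 0; 0 3 0 0; 0 0 2 0; 0 0 0 1]
T3·…·T1 = [3 -3 0 0; 0 6 0 0; 0 0 3 0; 0 0 0 1]
T4·…·T1 = [3 -3 0 0; 0 6 0 0; 0 0 -3 0; 0 0 0 1]
T5·…·T1 = [3 9 0 0; 0 6 0 0; 0 0 -3 0; 0 0 0 1]
T6·…·T1 = [3 9 0 0; 0 -6 0 0; 0 0 -3 0; 0 0 0 1]

T = [3 9 0 0; 0 -6 0 0; 0 0 -3 0; 0 0 0 1]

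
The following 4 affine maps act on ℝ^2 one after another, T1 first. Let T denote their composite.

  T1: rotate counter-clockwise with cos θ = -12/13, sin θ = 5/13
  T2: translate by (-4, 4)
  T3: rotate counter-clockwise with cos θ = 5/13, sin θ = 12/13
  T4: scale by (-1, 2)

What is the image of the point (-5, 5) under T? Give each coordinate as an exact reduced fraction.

T(p) = (-311/169, -738/169)

T1 rotate counter-clockwise with cos θ = -12/13, sin θ = 5/13: (-5, 5) → (35/13, -85/13)
T2 translate by (-4, 4): (35/13, -85/13) → (-17/13, -33/13)
T3 rotate counter-clockwise with cos θ = 5/13, sin θ = 12/13: (-17/13, -33/13) → (311/169, -369/169)
T4 scale by (-1, 2): (311/169, -369/169) → (-311/169, -738/169)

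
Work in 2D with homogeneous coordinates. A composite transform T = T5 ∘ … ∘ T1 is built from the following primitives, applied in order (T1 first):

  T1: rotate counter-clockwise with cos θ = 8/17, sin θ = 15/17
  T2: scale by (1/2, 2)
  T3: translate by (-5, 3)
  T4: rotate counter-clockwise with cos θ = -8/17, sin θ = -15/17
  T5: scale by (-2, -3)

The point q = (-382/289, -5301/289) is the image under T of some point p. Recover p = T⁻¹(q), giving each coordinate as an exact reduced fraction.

T1 = [8/17 -15/17 0; 15/17 8/17 0; 0 0 1]
T2·T1 = [4/17 -15/34 0; 30/17 16/17 0; 0 0 1]
T3·…·T1 = [4/17 -15/34 -5; 30/17 16/17 3; 0 0 1]
T4·…·T1 = [418/289 300/289 5; -300/289 -31/578 3; 0 0 1]
T5·…·T1 = [-836/289 -600/289 -10; 900/289 93/578 -9; 0 0 1]
det M = 6; M⁻¹ = [31/1156 100/289 115/34; -150/289 -418/867 -162/17; 0 0 1]
M⁻¹ · (-382/289, -5301/289)ᵀ = (-3, 0)ᵀ

p = (-3, 0)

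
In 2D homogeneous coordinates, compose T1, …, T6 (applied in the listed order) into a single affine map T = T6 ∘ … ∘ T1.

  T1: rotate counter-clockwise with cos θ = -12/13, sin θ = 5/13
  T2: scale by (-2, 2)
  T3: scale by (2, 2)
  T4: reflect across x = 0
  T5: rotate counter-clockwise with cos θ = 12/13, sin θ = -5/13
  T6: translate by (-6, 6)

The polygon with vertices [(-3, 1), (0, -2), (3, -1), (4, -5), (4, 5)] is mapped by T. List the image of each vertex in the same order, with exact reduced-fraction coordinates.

image vertices: (-66/169, -902/169), (-54/169, 1966/169), (-1962/169, 2930/169), (-518/169, 5314/169), (-5318/169, 554/169)

T1 rotate counter-clockwise with cos θ = -12/13, sin θ = 5/13: (-3, 1) → (31/13, -27/13); (0, -2) → (10/13, 24/13); (3, -1) → (-31/13, 27/13); (4, -5) → (-23/13, 80/13); (4, 5) → (-73/13, -40/13)
T2 scale by (-2, 2): (31/13, -27/13) → (-62/13, -54/13); (10/13, 24/13) → (-20/13, 48/13); (-31/13, 27/13) → (62/13, 54/13); (-23/13, 80/13) → (46/13, 160/13); (-73/13, -40/13) → (146/13, -80/13)
T3 scale by (2, 2): (-62/13, -54/13) → (-124/13, -108/13); (-20/13, 48/13) → (-40/13, 96/13); (62/13, 54/13) → (124/13, 108/13); (46/13, 160/13) → (92/13, 320/13); (146/13, -80/13) → (292/13, -160/13)
T4 reflect across x = 0: (-124/13, -108/13) → (124/13, -108/13); (-40/13, 96/13) → (40/13, 96/13); (124/13, 108/13) → (-124/13, 108/13); (92/13, 320/13) → (-92/13, 320/13); (292/13, -160/13) → (-292/13, -160/13)
T5 rotate counter-clockwise with cos θ = 12/13, sin θ = -5/13: (124/13, -108/13) → (948/169, -1916/169); (40/13, 96/13) → (960/169, 952/169); (-124/13, 108/13) → (-948/169, 1916/169); (-92/13, 320/13) → (496/169, 4300/169); (-292/13, -160/13) → (-4304/169, -460/169)
T6 translate by (-6, 6): (948/169, -1916/169) → (-66/169, -902/169); (960/169, 952/169) → (-54/169, 1966/169); (-948/169, 1916/169) → (-1962/169, 2930/169); (496/169, 4300/169) → (-518/169, 5314/169); (-4304/169, -460/169) → (-5318/169, 554/169)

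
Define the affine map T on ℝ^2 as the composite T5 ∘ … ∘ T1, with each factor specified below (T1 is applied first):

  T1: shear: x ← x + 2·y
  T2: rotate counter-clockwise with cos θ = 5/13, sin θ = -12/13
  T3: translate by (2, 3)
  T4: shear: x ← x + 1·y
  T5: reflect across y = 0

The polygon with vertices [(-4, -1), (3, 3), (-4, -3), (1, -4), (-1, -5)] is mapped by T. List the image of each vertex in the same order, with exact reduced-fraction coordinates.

image vertices: (90/13, -106/13), (53/13, 54/13), (84/13, -144/13), (46/13, -103/13), (57/13, -146/13)

T1 shear: x ← x + 2·y: (-4, -1) → (-6, -1); (3, 3) → (9, 3); (-4, -3) → (-10, -3); (1, -4) → (-7, -4); (-1, -5) → (-11, -5)
T2 rotate counter-clockwise with cos θ = 5/13, sin θ = -12/13: (-6, -1) → (-42/13, 67/13); (9, 3) → (81/13, -93/13); (-10, -3) → (-86/13, 105/13); (-7, -4) → (-83/13, 64/13); (-11, -5) → (-115/13, 107/13)
T3 translate by (2, 3): (-42/13, 67/13) → (-16/13, 106/13); (81/13, -93/13) → (107/13, -54/13); (-86/13, 105/13) → (-60/13, 144/13); (-83/13, 64/13) → (-57/13, 103/13); (-115/13, 107/13) → (-89/13, 146/13)
T4 shear: x ← x + 1·y: (-16/13, 106/13) → (90/13, 106/13); (107/13, -54/13) → (53/13, -54/13); (-60/13, 144/13) → (84/13, 144/13); (-57/13, 103/13) → (46/13, 103/13); (-89/13, 146/13) → (57/13, 146/13)
T5 reflect across y = 0: (90/13, 106/13) → (90/13, -106/13); (53/13, -54/13) → (53/13, 54/13); (84/13, 144/13) → (84/13, -144/13); (46/13, 103/13) → (46/13, -103/13); (57/13, 146/13) → (57/13, -146/13)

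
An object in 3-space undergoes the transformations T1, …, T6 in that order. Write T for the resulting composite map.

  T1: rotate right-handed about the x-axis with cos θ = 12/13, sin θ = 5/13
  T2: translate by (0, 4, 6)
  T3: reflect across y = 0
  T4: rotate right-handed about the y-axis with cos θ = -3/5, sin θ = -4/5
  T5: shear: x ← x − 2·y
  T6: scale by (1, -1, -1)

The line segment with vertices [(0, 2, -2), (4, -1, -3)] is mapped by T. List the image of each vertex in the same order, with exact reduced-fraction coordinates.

image vertices: (604/65, 86/13, 192/65), (246/65, 55/13, -97/65)

T1 rotate right-handed about the x-axis with cos θ = 12/13, sin θ = 5/13: (0, 2, -2) → (0, 34/13, -14/13); (4, -1, -3) → (4, 3/13, -41/13)
T2 translate by (0, 4, 6): (0, 34/13, -14/13) → (0, 86/13, 64/13); (4, 3/13, -41/13) → (4, 55/13, 37/13)
T3 reflect across y = 0: (0, 86/13, 64/13) → (0, -86/13, 64/13); (4, 55/13, 37/13) → (4, -55/13, 37/13)
T4 rotate right-handed about the y-axis with cos θ = -3/5, sin θ = -4/5: (0, -86/13, 64/13) → (-256/65, -86/13, -192/65); (4, -55/13, 37/13) → (-304/65, -55/13, 97/65)
T5 shear: x ← x − 2·y: (-256/65, -86/13, -192/65) → (604/65, -86/13, -192/65); (-304/65, -55/13, 97/65) → (246/65, -55/13, 97/65)
T6 scale by (1, -1, -1): (604/65, -86/13, -192/65) → (604/65, 86/13, 192/65); (246/65, -55/13, 97/65) → (246/65, 55/13, -97/65)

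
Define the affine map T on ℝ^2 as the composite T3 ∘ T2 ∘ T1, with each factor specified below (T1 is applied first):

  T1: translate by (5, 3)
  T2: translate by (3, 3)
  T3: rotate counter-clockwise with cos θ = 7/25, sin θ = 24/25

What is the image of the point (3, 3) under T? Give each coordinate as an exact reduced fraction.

T1 translate by (5, 3): (3, 3) → (8, 6)
T2 translate by (3, 3): (8, 6) → (11, 9)
T3 rotate counter-clockwise with cos θ = 7/25, sin θ = 24/25: (11, 9) → (-139/25, 327/25)

T(p) = (-139/25, 327/25)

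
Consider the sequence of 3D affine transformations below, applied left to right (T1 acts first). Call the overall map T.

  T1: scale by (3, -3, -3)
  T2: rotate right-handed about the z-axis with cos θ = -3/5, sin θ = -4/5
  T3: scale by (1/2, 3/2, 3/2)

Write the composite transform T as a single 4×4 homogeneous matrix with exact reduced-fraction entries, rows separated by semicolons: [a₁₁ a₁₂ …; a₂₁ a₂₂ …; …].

T = [-9/10 -6/5 0 0; -18/5 27/10 0 0; 0 0 -9/2 0; 0 0 0 1]

T1 = [3 0 0 0; 0 -3 0 0; 0 0 -3 0; 0 0 0 1]
T2·T1 = [-9/5 -12/5 0 0; -12/5 9/5 0 0; 0 0 -3 0; 0 0 0 1]
T3·…·T1 = [-9/10 -6/5 0 0; -18/5 27/10 0 0; 0 0 -9/2 0; 0 0 0 1]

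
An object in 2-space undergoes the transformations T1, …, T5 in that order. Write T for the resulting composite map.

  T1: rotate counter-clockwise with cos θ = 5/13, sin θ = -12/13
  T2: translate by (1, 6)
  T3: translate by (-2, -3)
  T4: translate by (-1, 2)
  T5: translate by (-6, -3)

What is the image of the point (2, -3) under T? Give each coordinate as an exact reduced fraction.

T1 rotate counter-clockwise with cos θ = 5/13, sin θ = -12/13: (2, -3) → (-2, -3)
T2 translate by (1, 6): (-2, -3) → (-1, 3)
T3 translate by (-2, -3): (-1, 3) → (-3, 0)
T4 translate by (-1, 2): (-3, 0) → (-4, 2)
T5 translate by (-6, -3): (-4, 2) → (-10, -1)

T(p) = (-10, -1)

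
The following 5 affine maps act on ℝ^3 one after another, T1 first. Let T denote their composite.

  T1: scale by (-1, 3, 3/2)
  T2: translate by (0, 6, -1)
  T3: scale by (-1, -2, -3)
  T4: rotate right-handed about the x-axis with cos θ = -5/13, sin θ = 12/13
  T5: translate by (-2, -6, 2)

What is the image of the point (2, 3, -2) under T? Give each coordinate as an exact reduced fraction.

T(p) = (0, -72/13, -394/13)

T1 scale by (-1, 3, 3/2): (2, 3, -2) → (-2, 9, -3)
T2 translate by (0, 6, -1): (-2, 9, -3) → (-2, 15, -4)
T3 scale by (-1, -2, -3): (-2, 15, -4) → (2, -30, 12)
T4 rotate right-handed about the x-axis with cos θ = -5/13, sin θ = 12/13: (2, -30, 12) → (2, 6/13, -420/13)
T5 translate by (-2, -6, 2): (2, 6/13, -420/13) → (0, -72/13, -394/13)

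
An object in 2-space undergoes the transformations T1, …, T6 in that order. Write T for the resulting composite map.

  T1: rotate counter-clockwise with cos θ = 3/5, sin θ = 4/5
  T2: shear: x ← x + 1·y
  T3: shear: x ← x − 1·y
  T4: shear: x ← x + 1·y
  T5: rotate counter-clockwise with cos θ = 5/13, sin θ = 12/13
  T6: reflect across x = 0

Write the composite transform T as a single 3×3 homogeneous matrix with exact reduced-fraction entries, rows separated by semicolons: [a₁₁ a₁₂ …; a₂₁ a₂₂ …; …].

T = [1/5 41/65 0; 8/5 3/65 0; 0 0 1]

T1 = [3/5 -4/5 0; 4/5 3/5 0; 0 0 1]
T2·T1 = [7/5 -1/5 0; 4/5 3/5 0; 0 0 1]
T3·…·T1 = [3/5 -4/5 0; 4/5 3/5 0; 0 0 1]
T4·…·T1 = [7/5 -1/5 0; 4/5 3/5 0; 0 0 1]
T5·…·T1 = [-1/5 -41/65 0; 8/5 3/65 0; 0 0 1]
T6·…·T1 = [1/5 41/65 0; 8/5 3/65 0; 0 0 1]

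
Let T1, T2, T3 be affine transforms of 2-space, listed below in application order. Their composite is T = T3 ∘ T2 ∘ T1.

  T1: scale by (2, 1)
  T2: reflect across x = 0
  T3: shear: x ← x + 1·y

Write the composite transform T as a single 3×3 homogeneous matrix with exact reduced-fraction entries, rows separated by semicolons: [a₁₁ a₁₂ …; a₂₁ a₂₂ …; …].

T = [-2 1 0; 0 1 0; 0 0 1]

T1 = [2 0 0; 0 1 0; 0 0 1]
T2·T1 = [-2 0 0; 0 1 0; 0 0 1]
T3·…·T1 = [-2 1 0; 0 1 0; 0 0 1]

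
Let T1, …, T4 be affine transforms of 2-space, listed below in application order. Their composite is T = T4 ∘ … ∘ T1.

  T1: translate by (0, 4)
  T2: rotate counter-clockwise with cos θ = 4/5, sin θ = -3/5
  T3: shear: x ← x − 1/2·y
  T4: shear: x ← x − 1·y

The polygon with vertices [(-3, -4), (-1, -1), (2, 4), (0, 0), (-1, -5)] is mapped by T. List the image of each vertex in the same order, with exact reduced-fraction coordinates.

image vertices: (-51/10, 9/5), (-7/2, 3), (-7/5, 26/5), (-12/5, 16/5), (-11/10, -1/5)

T1 translate by (0, 4): (-3, -4) → (-3, 0); (-1, -1) → (-1, 3); (2, 4) → (2, 8); (0, 0) → (0, 4); (-1, -5) → (-1, -1)
T2 rotate counter-clockwise with cos θ = 4/5, sin θ = -3/5: (-3, 0) → (-12/5, 9/5); (-1, 3) → (1, 3); (2, 8) → (32/5, 26/5); (0, 4) → (12/5, 16/5); (-1, -1) → (-7/5, -1/5)
T3 shear: x ← x − 1/2·y: (-12/5, 9/5) → (-33/10, 9/5); (1, 3) → (-1/2, 3); (32/5, 26/5) → (19/5, 26/5); (12/5, 16/5) → (4/5, 16/5); (-7/5, -1/5) → (-13/10, -1/5)
T4 shear: x ← x − 1·y: (-33/10, 9/5) → (-51/10, 9/5); (-1/2, 3) → (-7/2, 3); (19/5, 26/5) → (-7/5, 26/5); (4/5, 16/5) → (-12/5, 16/5); (-13/10, -1/5) → (-11/10, -1/5)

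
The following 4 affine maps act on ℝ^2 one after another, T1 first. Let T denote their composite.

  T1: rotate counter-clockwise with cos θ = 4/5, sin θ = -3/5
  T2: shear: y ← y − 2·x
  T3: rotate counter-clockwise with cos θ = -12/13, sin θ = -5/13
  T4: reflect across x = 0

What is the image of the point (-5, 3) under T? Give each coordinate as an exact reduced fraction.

T(p) = (-29/5, -41/5)

T1 rotate counter-clockwise with cos θ = 4/5, sin θ = -3/5: (-5, 3) → (-11/5, 27/5)
T2 shear: y ← y − 2·x: (-11/5, 27/5) → (-11/5, 49/5)
T3 rotate counter-clockwise with cos θ = -12/13, sin θ = -5/13: (-11/5, 49/5) → (29/5, -41/5)
T4 reflect across x = 0: (29/5, -41/5) → (-29/5, -41/5)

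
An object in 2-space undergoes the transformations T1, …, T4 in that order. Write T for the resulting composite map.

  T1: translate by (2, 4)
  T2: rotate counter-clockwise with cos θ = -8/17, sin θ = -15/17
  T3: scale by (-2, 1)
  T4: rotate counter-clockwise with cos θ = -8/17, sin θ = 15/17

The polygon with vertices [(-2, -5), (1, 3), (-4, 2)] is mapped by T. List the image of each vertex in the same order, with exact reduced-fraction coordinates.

image vertices: (-360/289, 386/289), (2811/289, -1622/289), (1966/289, -3036/289)

T1 translate by (2, 4): (-2, -5) → (0, -1); (1, 3) → (3, 7); (-4, 2) → (-2, 6)
T2 rotate counter-clockwise with cos θ = -8/17, sin θ = -15/17: (0, -1) → (-15/17, 8/17); (3, 7) → (81/17, -101/17); (-2, 6) → (106/17, -18/17)
T3 scale by (-2, 1): (-15/17, 8/17) → (30/17, 8/17); (81/17, -101/17) → (-162/17, -101/17); (106/17, -18/17) → (-212/17, -18/17)
T4 rotate counter-clockwise with cos θ = -8/17, sin θ = 15/17: (30/17, 8/17) → (-360/289, 386/289); (-162/17, -101/17) → (2811/289, -1622/289); (-212/17, -18/17) → (1966/289, -3036/289)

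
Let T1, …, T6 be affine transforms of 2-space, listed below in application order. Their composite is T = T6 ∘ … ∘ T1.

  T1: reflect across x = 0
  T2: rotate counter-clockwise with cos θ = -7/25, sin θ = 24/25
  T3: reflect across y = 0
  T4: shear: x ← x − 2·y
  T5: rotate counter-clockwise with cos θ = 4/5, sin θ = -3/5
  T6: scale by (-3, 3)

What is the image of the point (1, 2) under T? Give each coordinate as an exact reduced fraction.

T(p) = (1062/125, 1509/125)

T1 reflect across x = 0: (1, 2) → (-1, 2)
T2 rotate counter-clockwise with cos θ = -7/25, sin θ = 24/25: (-1, 2) → (-41/25, -38/25)
T3 reflect across y = 0: (-41/25, -38/25) → (-41/25, 38/25)
T4 shear: x ← x − 2·y: (-41/25, 38/25) → (-117/25, 38/25)
T5 rotate counter-clockwise with cos θ = 4/5, sin θ = -3/5: (-117/25, 38/25) → (-354/125, 503/125)
T6 scale by (-3, 3): (-354/125, 503/125) → (1062/125, 1509/125)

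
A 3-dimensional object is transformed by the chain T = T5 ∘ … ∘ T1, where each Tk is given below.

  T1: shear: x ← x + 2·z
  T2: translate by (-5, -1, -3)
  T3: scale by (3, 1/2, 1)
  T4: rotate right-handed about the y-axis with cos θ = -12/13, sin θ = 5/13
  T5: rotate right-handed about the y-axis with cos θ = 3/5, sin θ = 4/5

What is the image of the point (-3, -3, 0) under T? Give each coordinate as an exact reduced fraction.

T(p) = (111/5, -2, -48/5)

T1 shear: x ← x + 2·z: (-3, -3, 0) → (-3, -3, 0)
T2 translate by (-5, -1, -3): (-3, -3, 0) → (-8, -4, -3)
T3 scale by (3, 1/2, 1): (-8, -4, -3) → (-24, -2, -3)
T4 rotate right-handed about the y-axis with cos θ = -12/13, sin θ = 5/13: (-24, -2, -3) → (21, -2, 12)
T5 rotate right-handed about the y-axis with cos θ = 3/5, sin θ = 4/5: (21, -2, 12) → (111/5, -2, -48/5)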